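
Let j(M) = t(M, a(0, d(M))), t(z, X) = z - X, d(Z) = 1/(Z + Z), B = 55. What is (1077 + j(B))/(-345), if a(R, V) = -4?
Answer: -1136/345 ≈ -3.2928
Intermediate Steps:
d(Z) = 1/(2*Z)
j(M) = 4 + M (j(M) = M - 1*(-4) = M + 4 = 4 + M)
(1077 + j(B))/(-345) = (1077 + (4 + 55))/(-345) = (1077 + 59)*(-1/345) = 1136*(-1/345) = -1136/345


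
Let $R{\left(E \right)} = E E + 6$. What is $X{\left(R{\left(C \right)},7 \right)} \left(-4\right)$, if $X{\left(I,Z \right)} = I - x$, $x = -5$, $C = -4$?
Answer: $-108$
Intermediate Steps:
$R{\left(E \right)} = 6 + E^{2}$ ($R{\left(E \right)} = E^{2} + 6 = 6 + E^{2}$)
$X{\left(I,Z \right)} = 5 + I$ ($X{\left(I,Z \right)} = I - -5 = I + 5 = 5 + I$)
$X{\left(R{\left(C \right)},7 \right)} \left(-4\right) = \left(5 + \left(6 + \left(-4\right)^{2}\right)\right) \left(-4\right) = \left(5 + \left(6 + 16\right)\right) \left(-4\right) = \left(5 + 22\right) \left(-4\right) = 27 \left(-4\right) = -108$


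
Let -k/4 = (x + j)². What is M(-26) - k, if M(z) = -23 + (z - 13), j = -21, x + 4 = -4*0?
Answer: 2438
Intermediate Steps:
x = -4 (x = -4 - 4*0 = -4 + 0 = -4)
k = -2500 (k = -4*(-4 - 21)² = -4*(-25)² = -4*625 = -2500)
M(z) = -36 + z (M(z) = -23 + (-13 + z) = -36 + z)
M(-26) - k = (-36 - 26) - 1*(-2500) = -62 + 2500 = 2438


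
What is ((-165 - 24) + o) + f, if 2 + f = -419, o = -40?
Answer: -650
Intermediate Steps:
f = -421 (f = -2 - 419 = -421)
((-165 - 24) + o) + f = ((-165 - 24) - 40) - 421 = (-189 - 40) - 421 = -229 - 421 = -650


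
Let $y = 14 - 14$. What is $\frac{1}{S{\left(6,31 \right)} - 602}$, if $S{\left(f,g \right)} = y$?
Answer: $- \frac{1}{602} \approx -0.0016611$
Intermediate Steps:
$y = 0$ ($y = 14 - 14 = 0$)
$S{\left(f,g \right)} = 0$
$\frac{1}{S{\left(6,31 \right)} - 602} = \frac{1}{0 - 602} = \frac{1}{-602} = - \frac{1}{602}$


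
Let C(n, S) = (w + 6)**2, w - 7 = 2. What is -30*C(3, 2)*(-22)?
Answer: 148500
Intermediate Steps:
w = 9 (w = 7 + 2 = 9)
C(n, S) = 225 (C(n, S) = (9 + 6)**2 = 15**2 = 225)
-30*C(3, 2)*(-22) = -30*225*(-22) = -6750*(-22) = 148500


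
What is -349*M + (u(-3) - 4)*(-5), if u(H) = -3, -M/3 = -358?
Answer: -374791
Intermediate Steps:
M = 1074 (M = -3*(-358) = 1074)
-349*M + (u(-3) - 4)*(-5) = -349*1074 + (-3 - 4)*(-5) = -374826 - 7*(-5) = -374826 + 35 = -374791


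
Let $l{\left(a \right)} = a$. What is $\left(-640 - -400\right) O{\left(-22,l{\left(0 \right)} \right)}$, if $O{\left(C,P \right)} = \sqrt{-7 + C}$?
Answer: $- 240 i \sqrt{29} \approx - 1292.4 i$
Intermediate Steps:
$\left(-640 - -400\right) O{\left(-22,l{\left(0 \right)} \right)} = \left(-640 - -400\right) \sqrt{-7 - 22} = \left(-640 + 400\right) \sqrt{-29} = - 240 i \sqrt{29}$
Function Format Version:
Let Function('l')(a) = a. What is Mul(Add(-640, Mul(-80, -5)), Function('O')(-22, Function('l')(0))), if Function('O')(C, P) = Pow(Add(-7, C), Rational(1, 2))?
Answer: Mul(-240, I, Pow(29, Rational(1, 2))) ≈ Mul(-1292.4, I)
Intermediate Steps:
Mul(Add(-640, Mul(-80, -5)), Function('O')(-22, Function('l')(0))) = Mul(Add(-640, Mul(-80, -5)), Pow(Add(-7, -22), Rational(1, 2))) = Mul(Add(-640, 400), Pow(-29, Rational(1, 2))) = Mul(-240, Mul(I, Pow(29, Rational(1, 2)))) = Mul(-240, I, Pow(29, Rational(1, 2)))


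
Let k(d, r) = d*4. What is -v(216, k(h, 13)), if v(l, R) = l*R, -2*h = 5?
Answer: 2160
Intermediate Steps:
h = -5/2 (h = -1/2*5 = -5/2 ≈ -2.5000)
k(d, r) = 4*d
v(l, R) = R*l
-v(216, k(h, 13)) = -4*(-5/2)*216 = -(-10)*216 = -1*(-2160) = 2160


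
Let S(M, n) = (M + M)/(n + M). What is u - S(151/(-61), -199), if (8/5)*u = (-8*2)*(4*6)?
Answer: -1474951/6145 ≈ -240.02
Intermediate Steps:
S(M, n) = 2*M/(M + n) (S(M, n) = (2*M)/(M + n) = 2*M/(M + n))
u = -240 (u = 5*((-8*2)*(4*6))/8 = 5*(-16*24)/8 = (5/8)*(-384) = -240)
u - S(151/(-61), -199) = -240 - 2*151/(-61)/(151/(-61) - 199) = -240 - 2*151*(-1/61)/(151*(-1/61) - 199) = -240 - 2*(-151)/(61*(-151/61 - 199)) = -240 - 2*(-151)/(61*(-12290/61)) = -240 - 2*(-151)*(-61)/(61*12290) = -240 - 1*151/6145 = -240 - 151/6145 = -1474951/6145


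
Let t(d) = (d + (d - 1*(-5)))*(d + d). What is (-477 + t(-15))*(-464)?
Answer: -126672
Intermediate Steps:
t(d) = 2*d*(5 + 2*d) (t(d) = (d + (d + 5))*(2*d) = (d + (5 + d))*(2*d) = (5 + 2*d)*(2*d) = 2*d*(5 + 2*d))
(-477 + t(-15))*(-464) = (-477 + 2*(-15)*(5 + 2*(-15)))*(-464) = (-477 + 2*(-15)*(5 - 30))*(-464) = (-477 + 2*(-15)*(-25))*(-464) = (-477 + 750)*(-464) = 273*(-464) = -126672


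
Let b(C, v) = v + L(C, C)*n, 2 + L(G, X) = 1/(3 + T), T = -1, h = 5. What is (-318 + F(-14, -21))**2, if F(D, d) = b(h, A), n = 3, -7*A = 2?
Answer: 20421361/196 ≈ 1.0419e+5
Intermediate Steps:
A = -2/7 (A = -1/7*2 = -2/7 ≈ -0.28571)
L(G, X) = -3/2 (L(G, X) = -2 + 1/(3 - 1) = -2 + 1/2 = -3/2)
b(C, v) = -9/2 + v (b(C, v) = v - 3/2*3 = v - 9/2 = -9/2 + v)
F(D, d) = -67/14 (F(D, d) = -9/2 - 2/7 = -67/14)
(-318 + F(-14, -21))**2 = (-318 - 67/14)**2 = (-4519/14)**2 = 20421361/196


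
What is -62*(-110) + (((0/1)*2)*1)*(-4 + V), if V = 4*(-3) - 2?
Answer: 6820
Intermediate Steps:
V = -14 (V = -12 - 2 = -14)
-62*(-110) + (((0/1)*2)*1)*(-4 + V) = -62*(-110) + (((0/1)*2)*1)*(-4 - 14) = 6820 + (((0*1)*2)*1)*(-18) = 6820 + ((0*2)*1)*(-18) = 6820 + (0*1)*(-18) = 6820 + 0*(-18) = 6820 + 0 = 6820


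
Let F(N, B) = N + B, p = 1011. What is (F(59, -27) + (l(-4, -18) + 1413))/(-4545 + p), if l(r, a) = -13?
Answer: -716/1767 ≈ -0.40521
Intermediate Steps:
F(N, B) = B + N
(F(59, -27) + (l(-4, -18) + 1413))/(-4545 + p) = ((-27 + 59) + (-13 + 1413))/(-4545 + 1011) = (32 + 1400)/(-3534) = 1432*(-1/3534) = -716/1767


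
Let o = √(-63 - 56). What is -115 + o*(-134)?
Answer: -115 - 134*I*√119 ≈ -115.0 - 1461.8*I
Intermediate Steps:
o = I*√119 (o = √(-119) = I*√119 ≈ 10.909*I)
-115 + o*(-134) = -115 + (I*√119)*(-134) = -115 - 134*I*√119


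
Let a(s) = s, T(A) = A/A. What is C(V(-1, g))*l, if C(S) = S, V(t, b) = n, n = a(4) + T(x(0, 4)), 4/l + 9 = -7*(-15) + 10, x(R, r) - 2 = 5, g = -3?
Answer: 10/53 ≈ 0.18868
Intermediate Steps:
x(R, r) = 7 (x(R, r) = 2 + 5 = 7)
T(A) = 1
l = 2/53 (l = 4/(-9 + (-7*(-15) + 10)) = 4/(-9 + (105 + 10)) = 4/(-9 + 115) = 4/106 = 4*(1/106) = 2/53 ≈ 0.037736)
n = 5 (n = 4 + 1 = 5)
V(t, b) = 5
C(V(-1, g))*l = 5*(2/53) = 10/53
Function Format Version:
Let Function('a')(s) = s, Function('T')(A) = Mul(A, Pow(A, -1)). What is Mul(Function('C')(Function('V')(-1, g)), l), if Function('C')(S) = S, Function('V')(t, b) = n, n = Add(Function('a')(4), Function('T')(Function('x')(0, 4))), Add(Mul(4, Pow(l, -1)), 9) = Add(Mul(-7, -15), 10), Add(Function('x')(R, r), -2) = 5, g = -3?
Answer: Rational(10, 53) ≈ 0.18868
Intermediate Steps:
Function('x')(R, r) = 7 (Function('x')(R, r) = Add(2, 5) = 7)
Function('T')(A) = 1
l = Rational(2, 53) (l = Mul(4, Pow(Add(-9, Add(Mul(-7, -15), 10)), -1)) = Mul(4, Pow(Add(-9, Add(105, 10)), -1)) = Mul(4, Pow(Add(-9, 115), -1)) = Mul(4, Pow(106, -1)) = Mul(4, Rational(1, 106)) = Rational(2, 53) ≈ 0.037736)
n = 5 (n = Add(4, 1) = 5)
Function('V')(t, b) = 5
Mul(Function('C')(Function('V')(-1, g)), l) = Mul(5, Rational(2, 53)) = Rational(10, 53)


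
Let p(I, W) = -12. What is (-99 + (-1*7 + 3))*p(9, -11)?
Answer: 1236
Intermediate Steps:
(-99 + (-1*7 + 3))*p(9, -11) = (-99 + (-1*7 + 3))*(-12) = (-99 + (-7 + 3))*(-12) = (-99 - 4)*(-12) = -103*(-12) = 1236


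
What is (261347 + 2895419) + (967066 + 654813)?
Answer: 4778645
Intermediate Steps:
(261347 + 2895419) + (967066 + 654813) = 3156766 + 1621879 = 4778645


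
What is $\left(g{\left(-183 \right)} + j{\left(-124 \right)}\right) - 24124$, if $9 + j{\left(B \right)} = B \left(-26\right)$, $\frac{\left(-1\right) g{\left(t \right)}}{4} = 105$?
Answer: $-21329$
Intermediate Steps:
$g{\left(t \right)} = -420$ ($g{\left(t \right)} = \left(-4\right) 105 = -420$)
$j{\left(B \right)} = -9 - 26 B$ ($j{\left(B \right)} = -9 + B \left(-26\right) = -9 - 26 B$)
$\left(g{\left(-183 \right)} + j{\left(-124 \right)}\right) - 24124 = \left(-420 - -3215\right) - 24124 = \left(-420 + \left(-9 + 3224\right)\right) - 24124 = \left(-420 + 3215\right) - 24124 = 2795 - 24124 = -21329$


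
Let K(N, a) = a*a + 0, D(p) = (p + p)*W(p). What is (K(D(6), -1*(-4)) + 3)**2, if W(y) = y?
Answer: 361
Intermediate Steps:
D(p) = 2*p**2 (D(p) = (p + p)*p = (2*p)*p = 2*p**2)
K(N, a) = a**2 (K(N, a) = a**2 + 0 = a**2)
(K(D(6), -1*(-4)) + 3)**2 = ((-1*(-4))**2 + 3)**2 = (4**2 + 3)**2 = (16 + 3)**2 = 19**2 = 361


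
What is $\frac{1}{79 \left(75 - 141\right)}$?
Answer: $- \frac{1}{5214} \approx -0.00019179$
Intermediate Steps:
$\frac{1}{79 \left(75 - 141\right)} = \frac{1}{79 \left(-66\right)} = \frac{1}{-5214} = - \frac{1}{5214}$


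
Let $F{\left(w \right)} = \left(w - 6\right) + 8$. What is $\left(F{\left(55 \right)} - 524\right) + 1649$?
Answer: $1182$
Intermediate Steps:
$F{\left(w \right)} = 2 + w$ ($F{\left(w \right)} = \left(-6 + w\right) + 8 = 2 + w$)
$\left(F{\left(55 \right)} - 524\right) + 1649 = \left(\left(2 + 55\right) - 524\right) + 1649 = \left(57 - 524\right) + 1649 = -467 + 1649 = 1182$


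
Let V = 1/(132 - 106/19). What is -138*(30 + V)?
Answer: -4973451/1201 ≈ -4141.1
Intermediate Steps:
V = 19/2402 (V = 1/(132 - 106*1/19) = 1/(132 - 106/19) = 1/(2402/19) = 19/2402 ≈ 0.0079101)
-138*(30 + V) = -138*(30 + 19/2402) = -138*72079/2402 = -4973451/1201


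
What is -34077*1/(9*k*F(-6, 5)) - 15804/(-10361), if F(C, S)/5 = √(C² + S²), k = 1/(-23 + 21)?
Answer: 15804/10361 + 22718*√61/915 ≈ 195.44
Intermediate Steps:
k = -½ (k = 1/(-2) = -½ ≈ -0.50000)
F(C, S) = 5*√(C² + S²)
-34077*1/(9*k*F(-6, 5)) - 15804/(-10361) = -34077*(-2/(45*√((-6)² + 5²))) - 15804/(-10361) = -34077*(-2/(45*√(36 + 25))) - 15804*(-1/10361) = -34077*(-2*√61/2745) + 15804/10361 = -(-22718)*√61/915 + 15804/10361 = 22718*√61/915 + 15804/10361 = 15804/10361 + 22718*√61/915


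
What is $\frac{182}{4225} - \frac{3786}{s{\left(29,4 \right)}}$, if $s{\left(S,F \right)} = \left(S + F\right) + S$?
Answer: $- \frac{614791}{10075} \approx -61.021$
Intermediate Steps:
$s{\left(S,F \right)} = F + 2 S$ ($s{\left(S,F \right)} = \left(F + S\right) + S = F + 2 S$)
$\frac{182}{4225} - \frac{3786}{s{\left(29,4 \right)}} = \frac{182}{4225} - \frac{3786}{4 + 2 \cdot 29} = 182 \cdot \frac{1}{4225} - \frac{3786}{4 + 58} = \frac{14}{325} - \frac{3786}{62} = \frac{14}{325} - \frac{1893}{31} = - \frac{614791}{10075}$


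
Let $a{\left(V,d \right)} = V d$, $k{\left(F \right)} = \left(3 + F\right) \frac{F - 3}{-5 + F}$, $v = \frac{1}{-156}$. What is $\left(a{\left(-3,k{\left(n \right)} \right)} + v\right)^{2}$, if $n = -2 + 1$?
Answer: $\frac{390625}{24336} \approx 16.051$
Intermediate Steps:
$v = - \frac{1}{156} \approx -0.0064103$
$n = -1$
$k{\left(F \right)} = \frac{\left(-3 + F\right) \left(3 + F\right)}{-5 + F}$ ($k{\left(F \right)} = \left(3 + F\right) \frac{-3 + F}{-5 + F} = \frac{\left(-3 + F\right) \left(3 + F\right)}{-5 + F}$)
$\left(a{\left(-3,k{\left(n \right)} \right)} + v\right)^{2} = \left(- 3 \frac{-9 + \left(-1\right)^{2}}{-5 - 1} - \frac{1}{156}\right)^{2} = \left(- 3 \frac{-9 + 1}{-6} - \frac{1}{156}\right)^{2} = \left(- 3 \left(\left(- \frac{1}{6}\right) \left(-8\right)\right) - \frac{1}{156}\right)^{2} = \left(\left(-3\right) \frac{4}{3} - \frac{1}{156}\right)^{2} = \left(-4 - \frac{1}{156}\right)^{2} = \left(- \frac{625}{156}\right)^{2} = \frac{390625}{24336}$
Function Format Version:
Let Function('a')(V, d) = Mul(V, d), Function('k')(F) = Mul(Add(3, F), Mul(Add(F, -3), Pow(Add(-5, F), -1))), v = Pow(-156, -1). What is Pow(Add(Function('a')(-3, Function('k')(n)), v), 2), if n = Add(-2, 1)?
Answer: Rational(390625, 24336) ≈ 16.051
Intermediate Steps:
v = Rational(-1, 156) ≈ -0.0064103
n = -1
Function('k')(F) = Mul(Pow(Add(-5, F), -1), Add(-3, F), Add(3, F)) (Function('k')(F) = Mul(Add(3, F), Mul(Add(-3, F), Pow(Add(-5, F), -1))) = Mul(Add(3, F), Mul(Pow(Add(-5, F), -1), Add(-3, F))) = Mul(Pow(Add(-5, F), -1), Add(-3, F), Add(3, F)))
Pow(Add(Function('a')(-3, Function('k')(n)), v), 2) = Pow(Add(Mul(-3, Mul(Pow(Add(-5, -1), -1), Add(-9, Pow(-1, 2)))), Rational(-1, 156)), 2) = Pow(Add(Mul(-3, Mul(Pow(-6, -1), Add(-9, 1))), Rational(-1, 156)), 2) = Pow(Add(Mul(-3, Mul(Rational(-1, 6), -8)), Rational(-1, 156)), 2) = Pow(Add(Mul(-3, Rational(4, 3)), Rational(-1, 156)), 2) = Pow(Add(-4, Rational(-1, 156)), 2) = Pow(Rational(-625, 156), 2) = Rational(390625, 24336)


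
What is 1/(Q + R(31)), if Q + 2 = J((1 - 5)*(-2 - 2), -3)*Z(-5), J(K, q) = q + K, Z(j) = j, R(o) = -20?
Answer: -1/87 ≈ -0.011494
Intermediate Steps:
J(K, q) = K + q
Q = -67 (Q = -2 + ((1 - 5)*(-2 - 2) - 3)*(-5) = -2 + (-4*(-4) - 3)*(-5) = -2 + (16 - 3)*(-5) = -2 + 13*(-5) = -2 - 65 = -67)
1/(Q + R(31)) = 1/(-67 - 20) = 1/(-87) = -1/87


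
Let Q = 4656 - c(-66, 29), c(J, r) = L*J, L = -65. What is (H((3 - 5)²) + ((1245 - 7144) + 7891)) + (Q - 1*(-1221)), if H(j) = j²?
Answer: 3595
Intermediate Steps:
c(J, r) = -65*J
Q = 366 (Q = 4656 - (-65)*(-66) = 4656 - 1*4290 = 4656 - 4290 = 366)
(H((3 - 5)²) + ((1245 - 7144) + 7891)) + (Q - 1*(-1221)) = (((3 - 5)²)² + ((1245 - 7144) + 7891)) + (366 - 1*(-1221)) = (((-2)²)² + (-5899 + 7891)) + (366 + 1221) = (4² + 1992) + 1587 = (16 + 1992) + 1587 = 2008 + 1587 = 3595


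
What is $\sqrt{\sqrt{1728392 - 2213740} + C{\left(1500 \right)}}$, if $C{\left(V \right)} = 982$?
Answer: $\sqrt{982 + 2 i \sqrt{121337}} \approx 33.061 + 10.536 i$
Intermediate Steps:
$\sqrt{\sqrt{1728392 - 2213740} + C{\left(1500 \right)}} = \sqrt{\sqrt{1728392 - 2213740} + 982} = \sqrt{\sqrt{-485348} + 982} = \sqrt{2 i \sqrt{121337} + 982} = \sqrt{982 + 2 i \sqrt{121337}}$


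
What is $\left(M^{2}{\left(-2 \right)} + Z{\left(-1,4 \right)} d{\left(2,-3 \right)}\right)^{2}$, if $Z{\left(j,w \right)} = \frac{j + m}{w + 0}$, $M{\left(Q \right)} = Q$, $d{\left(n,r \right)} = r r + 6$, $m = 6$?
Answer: $\frac{8281}{16} \approx 517.56$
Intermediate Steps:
$d{\left(n,r \right)} = 6 + r^{2}$ ($d{\left(n,r \right)} = r^{2} + 6 = 6 + r^{2}$)
$Z{\left(j,w \right)} = \frac{6 + j}{w}$ ($Z{\left(j,w \right)} = \frac{j + 6}{w + 0} = \frac{6 + j}{w}$)
$\left(M^{2}{\left(-2 \right)} + Z{\left(-1,4 \right)} d{\left(2,-3 \right)}\right)^{2} = \left(\left(-2\right)^{2} + \frac{6 - 1}{4} \left(6 + \left(-3\right)^{2}\right)\right)^{2} = \left(4 + \frac{1}{4} \cdot 5 \left(6 + 9\right)\right)^{2} = \left(4 + \frac{5}{4} \cdot 15\right)^{2} = \left(4 + \frac{75}{4}\right)^{2} = \left(\frac{91}{4}\right)^{2} = \frac{8281}{16}$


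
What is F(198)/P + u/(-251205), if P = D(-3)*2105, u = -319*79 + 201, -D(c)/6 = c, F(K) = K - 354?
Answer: 10089578/105757305 ≈ 0.095403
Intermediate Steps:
F(K) = -354 + K
D(c) = -6*c
u = -25000 (u = -25201 + 201 = -25000)
P = 37890 (P = -6*(-3)*2105 = 18*2105 = 37890)
F(198)/P + u/(-251205) = (-354 + 198)/37890 - 25000/(-251205) = -156*1/37890 - 25000*(-1/251205) = -26/6315 + 5000/50241 = 10089578/105757305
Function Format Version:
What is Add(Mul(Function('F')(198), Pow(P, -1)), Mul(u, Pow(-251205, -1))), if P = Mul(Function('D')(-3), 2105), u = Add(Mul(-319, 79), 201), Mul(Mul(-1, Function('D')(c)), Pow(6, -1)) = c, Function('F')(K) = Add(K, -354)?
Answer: Rational(10089578, 105757305) ≈ 0.095403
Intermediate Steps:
Function('F')(K) = Add(-354, K)
Function('D')(c) = Mul(-6, c)
u = -25000 (u = Add(-25201, 201) = -25000)
P = 37890 (P = Mul(Mul(-6, -3), 2105) = Mul(18, 2105) = 37890)
Add(Mul(Function('F')(198), Pow(P, -1)), Mul(u, Pow(-251205, -1))) = Add(Mul(Add(-354, 198), Pow(37890, -1)), Mul(-25000, Pow(-251205, -1))) = Add(Mul(-156, Rational(1, 37890)), Mul(-25000, Rational(-1, 251205))) = Add(Rational(-26, 6315), Rational(5000, 50241)) = Rational(10089578, 105757305)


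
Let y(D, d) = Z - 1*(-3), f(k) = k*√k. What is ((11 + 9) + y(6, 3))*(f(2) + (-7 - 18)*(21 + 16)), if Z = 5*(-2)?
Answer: -12025 + 26*√2 ≈ -11988.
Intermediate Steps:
f(k) = k^(3/2)
Z = -10
y(D, d) = -7 (y(D, d) = -10 - 1*(-3) = -10 + 3 = -7)
((11 + 9) + y(6, 3))*(f(2) + (-7 - 18)*(21 + 16)) = ((11 + 9) - 7)*(2^(3/2) + (-7 - 18)*(21 + 16)) = (20 - 7)*(2*√2 - 25*37) = 13*(2*√2 - 925) = 13*(-925 + 2*√2) = -12025 + 26*√2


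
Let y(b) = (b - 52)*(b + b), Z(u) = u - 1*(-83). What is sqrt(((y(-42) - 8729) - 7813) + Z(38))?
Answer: 5*I*sqrt(341) ≈ 92.331*I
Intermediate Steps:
Z(u) = 83 + u (Z(u) = u + 83 = 83 + u)
y(b) = 2*b*(-52 + b) (y(b) = (-52 + b)*(2*b) = 2*b*(-52 + b))
sqrt(((y(-42) - 8729) - 7813) + Z(38)) = sqrt(((2*(-42)*(-52 - 42) - 8729) - 7813) + (83 + 38)) = sqrt(((2*(-42)*(-94) - 8729) - 7813) + 121) = sqrt(((7896 - 8729) - 7813) + 121) = sqrt((-833 - 7813) + 121) = sqrt(-8646 + 121) = sqrt(-8525) = 5*I*sqrt(341)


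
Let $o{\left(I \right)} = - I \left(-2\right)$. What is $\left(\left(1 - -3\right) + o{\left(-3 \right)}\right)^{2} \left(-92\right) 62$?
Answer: $-22816$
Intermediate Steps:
$o{\left(I \right)} = 2 I$
$\left(\left(1 - -3\right) + o{\left(-3 \right)}\right)^{2} \left(-92\right) 62 = \left(\left(1 - -3\right) + 2 \left(-3\right)\right)^{2} \left(-92\right) 62 = \left(\left(1 + 3\right) - 6\right)^{2} \left(-92\right) 62 = \left(4 - 6\right)^{2} \left(-92\right) 62 = \left(-2\right)^{2} \left(-92\right) 62 = 4 \left(-92\right) 62 = \left(-368\right) 62 = -22816$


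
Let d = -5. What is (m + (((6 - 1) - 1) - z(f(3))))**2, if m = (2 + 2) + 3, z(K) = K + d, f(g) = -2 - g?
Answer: 441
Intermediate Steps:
z(K) = -5 + K (z(K) = K - 5 = -5 + K)
m = 7 (m = 4 + 3 = 7)
(m + (((6 - 1) - 1) - z(f(3))))**2 = (7 + (((6 - 1) - 1) - (-5 + (-2 - 1*3))))**2 = (7 + ((5 - 1) - (-5 + (-2 - 3))))**2 = (7 + (4 - (-5 - 5)))**2 = (7 + (4 - 1*(-10)))**2 = (7 + (4 + 10))**2 = (7 + 14)**2 = 21**2 = 441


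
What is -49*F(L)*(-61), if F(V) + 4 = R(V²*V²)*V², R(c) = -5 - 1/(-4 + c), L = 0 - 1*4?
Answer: -2261392/9 ≈ -2.5127e+5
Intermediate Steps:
L = -4 (L = 0 - 4 = -4)
F(V) = -4 + V²*(19 - 5*V⁴)/(-4 + V⁴) (F(V) = -4 + ((19 - 5*V²*V²)/(-4 + V²*V²))*V² = -4 + ((19 - 5*V⁴)/(-4 + V⁴))*V² = -4 + V²*(19 - 5*V⁴)/(-4 + V⁴))
-49*F(L)*(-61) = -49*(16 - 4*(-4)⁴ + (-4)²*(19 - 5*(-4)⁴))/(-4 + (-4)⁴)*(-61) = -49*(16 - 4*256 + 16*(19 - 5*256))/(-4 + 256)*(-61) = -49*(16 - 1024 + 16*(19 - 1280))/252*(-61) = -7*(16 - 1024 + 16*(-1261))/36*(-61) = -7*(16 - 1024 - 20176)/36*(-61) = -7*(-21184)/36*(-61) = -49*(-5296/63)*(-61) = (37072/9)*(-61) = -2261392/9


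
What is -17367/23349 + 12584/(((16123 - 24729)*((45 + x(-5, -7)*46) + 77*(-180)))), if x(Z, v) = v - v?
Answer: -26467969613/35589829995 ≈ -0.74369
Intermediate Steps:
x(Z, v) = 0
-17367/23349 + 12584/(((16123 - 24729)*((45 + x(-5, -7)*46) + 77*(-180)))) = -17367/23349 + 12584/(((16123 - 24729)*((45 + 0*46) + 77*(-180)))) = -17367*1/23349 + 12584/((-8606*((45 + 0) - 13860))) = -5789/7783 + 12584/((-8606*(45 - 13860))) = -5789/7783 + 12584/((-8606*(-13815))) = -5789/7783 + 12584/118891890 = -5789/7783 + 12584*(1/118891890) = -5789/7783 + 484/4572765 = -26467969613/35589829995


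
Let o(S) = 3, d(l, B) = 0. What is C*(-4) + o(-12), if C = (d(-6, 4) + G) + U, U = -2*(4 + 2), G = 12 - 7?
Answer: 31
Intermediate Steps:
G = 5
U = -12 (U = -2*6 = -12)
C = -7 (C = (0 + 5) - 12 = 5 - 12 = -7)
C*(-4) + o(-12) = -7*(-4) + 3 = 28 + 3 = 31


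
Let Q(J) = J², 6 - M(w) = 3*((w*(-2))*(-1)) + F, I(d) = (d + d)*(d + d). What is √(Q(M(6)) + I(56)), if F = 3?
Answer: √13633 ≈ 116.76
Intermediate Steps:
I(d) = 4*d² (I(d) = (2*d)*(2*d) = 4*d²)
M(w) = 3 - 6*w (M(w) = 6 - (3*((w*(-2))*(-1)) + 3) = 6 - (3*(-2*w*(-1)) + 3) = 6 - (3*(2*w) + 3) = 6 - (6*w + 3) = 6 - (3 + 6*w) = 6 + (-3 - 6*w) = 3 - 6*w)
√(Q(M(6)) + I(56)) = √((3 - 6*6)² + 4*56²) = √((3 - 36)² + 4*3136) = √((-33)² + 12544) = √(1089 + 12544) = √13633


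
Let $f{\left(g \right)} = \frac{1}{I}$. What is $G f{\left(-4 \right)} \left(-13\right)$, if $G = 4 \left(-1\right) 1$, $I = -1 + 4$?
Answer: $\frac{52}{3} \approx 17.333$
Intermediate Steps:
$I = 3$
$f{\left(g \right)} = \frac{1}{3}$
$G = -4$ ($G = \left(-4\right) 1 = -4$)
$G f{\left(-4 \right)} \left(-13\right) = \left(-4\right) \frac{1}{3} \left(-13\right) = \left(- \frac{4}{3}\right) \left(-13\right) = \frac{52}{3}$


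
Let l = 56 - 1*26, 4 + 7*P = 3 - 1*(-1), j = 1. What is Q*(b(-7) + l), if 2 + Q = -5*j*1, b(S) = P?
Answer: -210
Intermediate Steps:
P = 0 (P = -4/7 + (3 - 1*(-1))/7 = -4/7 + (3 + 1)/7 = -4/7 + (1/7)*4 = -4/7 + 4/7 = 0)
b(S) = 0
Q = -7 (Q = -2 - 5*1*1 = -2 - 5*1 = -2 - 5 = -7)
l = 30 (l = 56 - 26 = 30)
Q*(b(-7) + l) = -7*(0 + 30) = -7*30 = -210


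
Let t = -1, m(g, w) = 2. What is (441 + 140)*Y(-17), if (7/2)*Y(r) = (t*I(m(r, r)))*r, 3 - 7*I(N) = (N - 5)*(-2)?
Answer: -8466/7 ≈ -1209.4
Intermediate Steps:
I(N) = -1 + 2*N/7 (I(N) = 3/7 - (N - 5)*(-2)/7 = 3/7 - (-5 + N)*(-2)/7 = 3/7 - (10 - 2*N)/7 = 3/7 + (-10/7 + 2*N/7) = -1 + 2*N/7)
Y(r) = 6*r/49 (Y(r) = 2*((-(-1 + (2/7)*2))*r)/7 = 2*((-(-1 + 4/7))*r)/7 = 2*((-1*(-3/7))*r)/7 = 2*(3*r/7)/7 = 6*r/49)
(441 + 140)*Y(-17) = (441 + 140)*((6/49)*(-17)) = 581*(-102/49) = -8466/7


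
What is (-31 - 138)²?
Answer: 28561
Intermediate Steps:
(-31 - 138)² = (-169)² = 28561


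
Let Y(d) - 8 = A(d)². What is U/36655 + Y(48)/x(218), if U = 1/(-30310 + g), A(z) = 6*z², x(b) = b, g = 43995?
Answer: 47930890568773209/54676980575 ≈ 8.7662e+5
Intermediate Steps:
U = 1/13685 (U = 1/(-30310 + 43995) = 1/13685 ≈ 7.3073e-5)
Y(d) = 8 + 36*d⁴ (Y(d) = 8 + (6*d²)² = 8 + 36*d⁴)
U/36655 + Y(48)/x(218) = (1/13685)/36655 + (8 + 36*48⁴)/218 = (1/13685)*(1/36655) + (8 + 36*5308416)*(1/218) = 1/501623675 + (8 + 191102976)*(1/218) = 1/501623675 + 191102984*(1/218) = 1/501623675 + 95551492/109 = 47930890568773209/54676980575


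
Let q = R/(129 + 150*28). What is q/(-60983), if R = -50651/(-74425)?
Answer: -50651/19647858165975 ≈ -2.5779e-9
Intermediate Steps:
R = 50651/74425 (R = -50651*(-1/74425) = 50651/74425 ≈ 0.68056)
q = 50651/322185825 (q = 50651/(74425*(129 + 150*28)) = 50651/(74425*(129 + 4200)) = (50651/74425)/4329 = (50651/74425)*(1/4329) = 50651/322185825 ≈ 0.00015721)
q/(-60983) = (50651/322185825)/(-60983) = (50651/322185825)*(-1/60983) = -50651/19647858165975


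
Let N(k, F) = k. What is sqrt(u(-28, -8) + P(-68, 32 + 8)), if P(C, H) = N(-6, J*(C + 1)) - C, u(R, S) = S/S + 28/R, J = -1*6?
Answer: sqrt(62) ≈ 7.8740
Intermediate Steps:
J = -6
u(R, S) = 1 + 28/R
P(C, H) = -6 - C
sqrt(u(-28, -8) + P(-68, 32 + 8)) = sqrt((28 - 28)/(-28) + (-6 - 1*(-68))) = sqrt(-1/28*0 + (-6 + 68)) = sqrt(0 + 62) = sqrt(62)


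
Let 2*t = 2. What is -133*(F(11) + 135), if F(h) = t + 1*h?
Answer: -19551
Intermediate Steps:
t = 1 (t = (1/2)*2 = 1)
F(h) = 1 + h (F(h) = 1 + 1*h = 1 + h)
-133*(F(11) + 135) = -133*((1 + 11) + 135) = -133*(12 + 135) = -133*147 = -19551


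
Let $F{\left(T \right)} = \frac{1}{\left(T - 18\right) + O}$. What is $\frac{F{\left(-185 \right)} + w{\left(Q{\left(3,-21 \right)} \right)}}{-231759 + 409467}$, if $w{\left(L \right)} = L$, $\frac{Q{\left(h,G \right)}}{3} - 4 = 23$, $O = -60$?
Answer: $\frac{10651}{23368602} \approx 0.00045578$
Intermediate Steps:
$Q{\left(h,G \right)} = 81$ ($Q{\left(h,G \right)} = 12 + 3 \cdot 23 = 12 + 69 = 81$)
$F{\left(T \right)} = \frac{1}{-78 + T}$ ($F{\left(T \right)} = \frac{1}{\left(T - 18\right) - 60} = \frac{1}{\left(-18 + T\right) - 60} = \frac{1}{-78 + T}$)
$\frac{F{\left(-185 \right)} + w{\left(Q{\left(3,-21 \right)} \right)}}{-231759 + 409467} = \frac{\frac{1}{-78 - 185} + 81}{-231759 + 409467} = \frac{\frac{1}{-263} + 81}{177708} = \left(- \frac{1}{263} + 81\right) \frac{1}{177708} = \frac{21302}{263} \cdot \frac{1}{177708} = \frac{10651}{23368602}$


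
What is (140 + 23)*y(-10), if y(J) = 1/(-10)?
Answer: -163/10 ≈ -16.300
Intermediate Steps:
y(J) = -1/10
(140 + 23)*y(-10) = (140 + 23)*(-1/10) = 163*(-1/10) = -163/10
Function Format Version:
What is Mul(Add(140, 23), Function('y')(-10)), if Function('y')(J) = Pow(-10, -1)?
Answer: Rational(-163, 10) ≈ -16.300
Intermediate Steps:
Function('y')(J) = Rational(-1, 10)
Mul(Add(140, 23), Function('y')(-10)) = Mul(Add(140, 23), Rational(-1, 10)) = Mul(163, Rational(-1, 10)) = Rational(-163, 10)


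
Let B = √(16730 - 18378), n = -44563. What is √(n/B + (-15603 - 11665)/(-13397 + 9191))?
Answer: √(1216737807672 + 20299726661301*I*√103)/433218 ≈ 23.497 + 23.359*I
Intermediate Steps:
B = 4*I*√103 (B = √(-1648) = 4*I*√103 ≈ 40.596*I)
√(n/B + (-15603 - 11665)/(-13397 + 9191)) = √(-44563*(-I*√103/412) + (-15603 - 11665)/(-13397 + 9191)) = √(-(-44563)*I*√103/412 - 27268/(-4206)) = √(44563*I*√103/412 - 27268*(-1/4206)) = √(44563*I*√103/412 + 13634/2103) = √(13634/2103 + 44563*I*√103/412)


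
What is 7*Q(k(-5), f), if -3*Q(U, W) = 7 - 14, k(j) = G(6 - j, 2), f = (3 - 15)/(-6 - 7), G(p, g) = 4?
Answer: 49/3 ≈ 16.333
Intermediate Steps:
f = 12/13 (f = -12/(-13) = -12*(-1/13) = 12/13 ≈ 0.92308)
k(j) = 4
Q(U, W) = 7/3 (Q(U, W) = -(7 - 14)/3 = -⅓*(-7) = 7/3)
7*Q(k(-5), f) = 7*(7/3) = 49/3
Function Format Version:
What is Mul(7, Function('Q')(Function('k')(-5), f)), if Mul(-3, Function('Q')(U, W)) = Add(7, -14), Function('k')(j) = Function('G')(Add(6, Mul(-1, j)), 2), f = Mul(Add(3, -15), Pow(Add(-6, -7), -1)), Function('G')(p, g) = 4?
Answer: Rational(49, 3) ≈ 16.333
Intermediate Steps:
f = Rational(12, 13) (f = Mul(-12, Pow(-13, -1)) = Mul(-12, Rational(-1, 13)) = Rational(12, 13) ≈ 0.92308)
Function('k')(j) = 4
Function('Q')(U, W) = Rational(7, 3) (Function('Q')(U, W) = Mul(Rational(-1, 3), Add(7, -14)) = Mul(Rational(-1, 3), -7) = Rational(7, 3))
Mul(7, Function('Q')(Function('k')(-5), f)) = Mul(7, Rational(7, 3)) = Rational(49, 3)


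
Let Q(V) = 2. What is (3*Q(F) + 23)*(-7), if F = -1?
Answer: -203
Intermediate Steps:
(3*Q(F) + 23)*(-7) = (3*2 + 23)*(-7) = (6 + 23)*(-7) = 29*(-7) = -203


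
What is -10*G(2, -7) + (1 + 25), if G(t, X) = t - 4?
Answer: 46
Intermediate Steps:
G(t, X) = -4 + t
-10*G(2, -7) + (1 + 25) = -10*(-4 + 2) + (1 + 25) = -10*(-2) + 26 = 20 + 26 = 46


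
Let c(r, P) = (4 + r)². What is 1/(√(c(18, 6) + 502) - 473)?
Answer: -473/222743 - √986/222743 ≈ -0.0022645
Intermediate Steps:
1/(√(c(18, 6) + 502) - 473) = 1/(√((4 + 18)² + 502) - 473) = 1/(√(22² + 502) - 473) = 1/(√(484 + 502) - 473) = 1/(√986 - 473) = 1/(-473 + √986)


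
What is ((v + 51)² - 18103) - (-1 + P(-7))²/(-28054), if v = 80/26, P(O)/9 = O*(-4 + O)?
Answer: -212672002/14027 ≈ -15162.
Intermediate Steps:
P(O) = 9*O*(-4 + O) (P(O) = 9*(O*(-4 + O)) = 9*O*(-4 + O))
v = 40/13 (v = 80*(1/26) = 40/13 ≈ 3.0769)
((v + 51)² - 18103) - (-1 + P(-7))²/(-28054) = ((40/13 + 51)² - 18103) - (-1 + 9*(-7)*(-4 - 7))²/(-28054) = ((703/13)² - 18103) - (-1 + 9*(-7)*(-11))²*(-1)/28054 = (494209/169 - 18103) - (-1 + 693)²*(-1)/28054 = -2565198/169 - 692²*(-1)/28054 = -2565198/169 - 478864*(-1)/28054 = -2565198/169 - 1*(-239432/14027) = -2565198/169 + 239432/14027 = -212672002/14027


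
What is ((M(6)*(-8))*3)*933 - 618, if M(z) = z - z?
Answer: -618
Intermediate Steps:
M(z) = 0
((M(6)*(-8))*3)*933 - 618 = ((0*(-8))*3)*933 - 618 = (0*3)*933 - 618 = 0*933 - 618 = 0 - 618 = -618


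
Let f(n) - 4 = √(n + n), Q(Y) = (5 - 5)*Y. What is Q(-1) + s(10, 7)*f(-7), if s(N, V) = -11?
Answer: -44 - 11*I*√14 ≈ -44.0 - 41.158*I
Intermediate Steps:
Q(Y) = 0 (Q(Y) = 0*Y = 0)
f(n) = 4 + √2*√n (f(n) = 4 + √(n + n) = 4 + √(2*n) = 4 + √2*√n)
Q(-1) + s(10, 7)*f(-7) = 0 - 11*(4 + √2*√(-7)) = 0 - 11*(4 + √2*(I*√7)) = 0 - 11*(4 + I*√14) = 0 + (-44 - 11*I*√14) = -44 - 11*I*√14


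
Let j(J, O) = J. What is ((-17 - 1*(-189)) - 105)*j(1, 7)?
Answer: 67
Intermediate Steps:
((-17 - 1*(-189)) - 105)*j(1, 7) = ((-17 - 1*(-189)) - 105)*1 = ((-17 + 189) - 105)*1 = (172 - 105)*1 = 67*1 = 67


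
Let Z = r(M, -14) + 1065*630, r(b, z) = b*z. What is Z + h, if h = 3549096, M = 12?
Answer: 4219878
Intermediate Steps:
Z = 670782 (Z = 12*(-14) + 1065*630 = -168 + 670950 = 670782)
Z + h = 670782 + 3549096 = 4219878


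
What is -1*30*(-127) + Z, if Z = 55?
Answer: 3865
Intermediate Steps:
-1*30*(-127) + Z = -1*30*(-127) + 55 = -30*(-127) + 55 = 3810 + 55 = 3865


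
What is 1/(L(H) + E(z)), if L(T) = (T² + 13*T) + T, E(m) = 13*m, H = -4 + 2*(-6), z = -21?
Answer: -1/241 ≈ -0.0041494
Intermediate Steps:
H = -16 (H = -4 - 12 = -16)
L(T) = T² + 14*T
1/(L(H) + E(z)) = 1/(-16*(14 - 16) + 13*(-21)) = 1/(-16*(-2) - 273) = 1/(32 - 273) = 1/(-241) = -1/241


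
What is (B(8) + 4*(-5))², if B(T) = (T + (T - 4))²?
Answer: 15376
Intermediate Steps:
B(T) = (-4 + 2*T)² (B(T) = (T + (-4 + T))² = (-4 + 2*T)²)
(B(8) + 4*(-5))² = (4*(-2 + 8)² + 4*(-5))² = (4*6² - 20)² = (4*36 - 20)² = (144 - 20)² = 124² = 15376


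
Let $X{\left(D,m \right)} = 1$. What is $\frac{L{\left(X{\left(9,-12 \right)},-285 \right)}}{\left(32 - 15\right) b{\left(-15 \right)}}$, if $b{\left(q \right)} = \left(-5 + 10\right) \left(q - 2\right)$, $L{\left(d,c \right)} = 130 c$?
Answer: $\frac{7410}{289} \approx 25.64$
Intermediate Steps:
$b{\left(q \right)} = -10 + 5 q$ ($b{\left(q \right)} = 5 \left(-2 + q\right) = -10 + 5 q$)
$\frac{L{\left(X{\left(9,-12 \right)},-285 \right)}}{\left(32 - 15\right) b{\left(-15 \right)}} = \frac{130 \left(-285\right)}{\left(32 - 15\right) \left(-10 + 5 \left(-15\right)\right)} = - \frac{37050}{\left(32 - 15\right) \left(-10 - 75\right)} = - \frac{37050}{17 \left(-85\right)} = - \frac{37050}{-1445} = \left(-37050\right) \left(- \frac{1}{1445}\right) = \frac{7410}{289}$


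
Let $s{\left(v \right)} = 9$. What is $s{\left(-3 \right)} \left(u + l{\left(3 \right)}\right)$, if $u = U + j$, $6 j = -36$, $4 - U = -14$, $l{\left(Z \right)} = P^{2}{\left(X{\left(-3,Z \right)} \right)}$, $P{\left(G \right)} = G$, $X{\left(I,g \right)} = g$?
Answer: $189$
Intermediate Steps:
$l{\left(Z \right)} = Z^{2}$
$U = 18$ ($U = 4 - -14 = 4 + 14 = 18$)
$j = -6$ ($j = \frac{1}{6} \left(-36\right) = -6$)
$u = 12$ ($u = 18 - 6 = 12$)
$s{\left(-3 \right)} \left(u + l{\left(3 \right)}\right) = 9 \left(12 + 3^{2}\right) = 9 \left(12 + 9\right) = 9 \cdot 21 = 189$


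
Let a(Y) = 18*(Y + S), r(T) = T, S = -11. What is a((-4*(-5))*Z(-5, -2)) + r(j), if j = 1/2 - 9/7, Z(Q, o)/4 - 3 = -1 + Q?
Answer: -63263/14 ≈ -4518.8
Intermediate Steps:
Z(Q, o) = 8 + 4*Q (Z(Q, o) = 12 + 4*(-1 + Q) = 12 + (-4 + 4*Q) = 8 + 4*Q)
j = -11/14 (j = 1*(1/2) - 9*1/7 = 1/2 - 9/7 = -11/14 ≈ -0.78571)
a(Y) = -198 + 18*Y (a(Y) = 18*(Y - 11) = 18*(-11 + Y) = -198 + 18*Y)
a((-4*(-5))*Z(-5, -2)) + r(j) = (-198 + 18*((-4*(-5))*(8 + 4*(-5)))) - 11/14 = (-198 + 18*(20*(8 - 20))) - 11/14 = (-198 + 18*(20*(-12))) - 11/14 = (-198 + 18*(-240)) - 11/14 = (-198 - 4320) - 11/14 = -4518 - 11/14 = -63263/14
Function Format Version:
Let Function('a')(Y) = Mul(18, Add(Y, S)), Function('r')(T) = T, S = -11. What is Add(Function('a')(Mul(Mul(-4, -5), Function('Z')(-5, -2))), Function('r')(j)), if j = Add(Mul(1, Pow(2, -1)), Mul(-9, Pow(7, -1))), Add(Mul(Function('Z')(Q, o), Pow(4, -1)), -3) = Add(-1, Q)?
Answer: Rational(-63263, 14) ≈ -4518.8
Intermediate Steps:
Function('Z')(Q, o) = Add(8, Mul(4, Q)) (Function('Z')(Q, o) = Add(12, Mul(4, Add(-1, Q))) = Add(12, Add(-4, Mul(4, Q))) = Add(8, Mul(4, Q)))
j = Rational(-11, 14) (j = Add(Mul(1, Rational(1, 2)), Mul(-9, Rational(1, 7))) = Add(Rational(1, 2), Rational(-9, 7)) = Rational(-11, 14) ≈ -0.78571)
Function('a')(Y) = Add(-198, Mul(18, Y)) (Function('a')(Y) = Mul(18, Add(Y, -11)) = Mul(18, Add(-11, Y)) = Add(-198, Mul(18, Y)))
Add(Function('a')(Mul(Mul(-4, -5), Function('Z')(-5, -2))), Function('r')(j)) = Add(Add(-198, Mul(18, Mul(Mul(-4, -5), Add(8, Mul(4, -5))))), Rational(-11, 14)) = Add(Add(-198, Mul(18, Mul(20, Add(8, -20)))), Rational(-11, 14)) = Add(Add(-198, Mul(18, Mul(20, -12))), Rational(-11, 14)) = Add(Add(-198, Mul(18, -240)), Rational(-11, 14)) = Add(Add(-198, -4320), Rational(-11, 14)) = Add(-4518, Rational(-11, 14)) = Rational(-63263, 14)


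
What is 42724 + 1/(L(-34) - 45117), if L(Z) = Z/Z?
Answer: 1927535983/45116 ≈ 42724.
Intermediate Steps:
L(Z) = 1
42724 + 1/(L(-34) - 45117) = 42724 + 1/(1 - 45117) = 42724 + 1/(-45116) = 42724 - 1/45116 = 1927535983/45116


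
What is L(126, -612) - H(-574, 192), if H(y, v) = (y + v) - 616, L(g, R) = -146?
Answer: 852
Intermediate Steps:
H(y, v) = -616 + v + y (H(y, v) = (v + y) - 616 = -616 + v + y)
L(126, -612) - H(-574, 192) = -146 - (-616 + 192 - 574) = -146 - 1*(-998) = -146 + 998 = 852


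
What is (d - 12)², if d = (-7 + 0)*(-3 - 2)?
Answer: 529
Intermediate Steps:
d = 35 (d = -7*(-5) = 35)
(d - 12)² = (35 - 12)² = 23² = 529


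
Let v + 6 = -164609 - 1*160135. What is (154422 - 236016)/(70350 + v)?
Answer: 13599/42400 ≈ 0.32073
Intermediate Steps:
v = -324750 (v = -6 + (-164609 - 1*160135) = -6 + (-164609 - 160135) = -6 - 324744 = -324750)
(154422 - 236016)/(70350 + v) = (154422 - 236016)/(70350 - 324750) = -81594/(-254400) = -81594*(-1/254400) = 13599/42400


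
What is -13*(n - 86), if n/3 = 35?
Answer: -247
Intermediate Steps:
n = 105 (n = 3*35 = 105)
-13*(n - 86) = -13*(105 - 86) = -13*19 = -247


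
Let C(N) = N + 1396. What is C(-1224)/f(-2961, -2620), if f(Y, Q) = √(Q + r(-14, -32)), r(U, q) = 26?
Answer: -86*I*√2594/1297 ≈ -3.3771*I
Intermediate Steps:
f(Y, Q) = √(26 + Q) (f(Y, Q) = √(Q + 26) = √(26 + Q))
C(N) = 1396 + N
C(-1224)/f(-2961, -2620) = (1396 - 1224)/(√(26 - 2620)) = 172/(√(-2594)) = 172/((I*√2594)) = 172*(-I*√2594/2594) = -86*I*√2594/1297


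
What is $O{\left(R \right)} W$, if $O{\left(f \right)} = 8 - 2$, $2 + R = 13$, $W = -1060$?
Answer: $-6360$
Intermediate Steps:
$R = 11$ ($R = -2 + 13 = 11$)
$O{\left(f \right)} = 6$ ($O{\left(f \right)} = 8 - 2 = 6$)
$O{\left(R \right)} W = 6 \left(-1060\right) = -6360$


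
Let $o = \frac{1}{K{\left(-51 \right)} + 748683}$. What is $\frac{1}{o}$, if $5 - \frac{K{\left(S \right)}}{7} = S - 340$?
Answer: $751455$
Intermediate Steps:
$K{\left(S \right)} = 2415 - 7 S$ ($K{\left(S \right)} = 35 - 7 \left(S - 340\right) = 35 - 7 \left(-340 + S\right) = 35 - \left(-2380 + 7 S\right) = 2415 - 7 S$)
$o = \frac{1}{751455}$ ($o = \frac{1}{\left(2415 - -357\right) + 748683} = \frac{1}{\left(2415 + 357\right) + 748683} = \frac{1}{2772 + 748683} = \frac{1}{751455} \approx 1.3308 \cdot 10^{-6}$)
$\frac{1}{o} = \frac{1}{\frac{1}{751455}} = 751455$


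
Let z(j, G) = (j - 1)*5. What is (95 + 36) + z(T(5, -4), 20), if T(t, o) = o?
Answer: 106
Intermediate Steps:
z(j, G) = -5 + 5*j (z(j, G) = (-1 + j)*5 = -5 + 5*j)
(95 + 36) + z(T(5, -4), 20) = (95 + 36) + (-5 + 5*(-4)) = 131 + (-5 - 20) = 131 - 25 = 106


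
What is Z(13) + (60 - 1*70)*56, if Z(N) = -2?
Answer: -562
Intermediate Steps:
Z(13) + (60 - 1*70)*56 = -2 + (60 - 1*70)*56 = -2 + (60 - 70)*56 = -2 - 10*56 = -2 - 560 = -562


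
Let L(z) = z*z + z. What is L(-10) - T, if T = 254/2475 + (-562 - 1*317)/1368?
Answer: 34061117/376200 ≈ 90.540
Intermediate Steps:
L(z) = z + z**2 (L(z) = z**2 + z = z + z**2)
T = -203117/376200 (T = 254*(1/2475) + (-562 - 317)*(1/1368) = 254/2475 - 879*1/1368 = 254/2475 - 293/456 = -203117/376200 ≈ -0.53992)
L(-10) - T = -10*(1 - 10) - 1*(-203117/376200) = -10*(-9) + 203117/376200 = 90 + 203117/376200 = 34061117/376200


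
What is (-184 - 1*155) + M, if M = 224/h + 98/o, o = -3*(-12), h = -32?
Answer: -6179/18 ≈ -343.28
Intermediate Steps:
o = 36
M = -77/18 (M = 224/(-32) + 98/36 = 224*(-1/32) + 98*(1/36) = -7 + 49/18 = -77/18 ≈ -4.2778)
(-184 - 1*155) + M = (-184 - 1*155) - 77/18 = (-184 - 155) - 77/18 = -339 - 77/18 = -6179/18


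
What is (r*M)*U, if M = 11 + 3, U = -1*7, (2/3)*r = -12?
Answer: 1764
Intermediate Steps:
r = -18 (r = (3/2)*(-12) = -18)
U = -7
M = 14
(r*M)*U = -18*14*(-7) = -252*(-7) = 1764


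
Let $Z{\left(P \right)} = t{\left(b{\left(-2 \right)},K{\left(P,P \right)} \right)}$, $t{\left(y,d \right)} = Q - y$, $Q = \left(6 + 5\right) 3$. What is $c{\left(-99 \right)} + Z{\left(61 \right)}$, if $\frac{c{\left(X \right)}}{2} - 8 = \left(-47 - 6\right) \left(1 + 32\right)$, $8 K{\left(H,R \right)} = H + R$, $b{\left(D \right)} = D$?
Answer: $-3447$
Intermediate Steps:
$K{\left(H,R \right)} = \frac{H}{8} + \frac{R}{8}$ ($K{\left(H,R \right)} = \frac{H + R}{8} = \frac{H}{8} + \frac{R}{8}$)
$Q = 33$ ($Q = 11 \cdot 3 = 33$)
$t{\left(y,d \right)} = 33 - y$
$Z{\left(P \right)} = 35$ ($Z{\left(P \right)} = 33 - -2 = 33 + 2 = 35$)
$c{\left(X \right)} = -3482$ ($c{\left(X \right)} = 16 + 2 \left(-47 - 6\right) \left(1 + 32\right) = 16 + 2 \left(\left(-53\right) 33\right) = 16 + 2 \left(-1749\right) = 16 - 3498 = -3482$)
$c{\left(-99 \right)} + Z{\left(61 \right)} = -3482 + 35 = -3447$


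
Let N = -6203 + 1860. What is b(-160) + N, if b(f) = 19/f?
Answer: -694899/160 ≈ -4343.1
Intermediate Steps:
N = -4343
b(-160) + N = 19/(-160) - 4343 = 19*(-1/160) - 4343 = -19/160 - 4343 = -694899/160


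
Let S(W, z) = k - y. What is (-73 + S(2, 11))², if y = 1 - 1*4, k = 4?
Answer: 4356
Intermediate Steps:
y = -3 (y = 1 - 4 = -3)
S(W, z) = 7 (S(W, z) = 4 - 1*(-3) = 4 + 3 = 7)
(-73 + S(2, 11))² = (-73 + 7)² = (-66)² = 4356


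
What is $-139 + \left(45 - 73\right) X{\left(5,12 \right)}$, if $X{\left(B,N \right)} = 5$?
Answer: $-279$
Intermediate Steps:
$-139 + \left(45 - 73\right) X{\left(5,12 \right)} = -139 + \left(45 - 73\right) 5 = -139 - 140 = -279$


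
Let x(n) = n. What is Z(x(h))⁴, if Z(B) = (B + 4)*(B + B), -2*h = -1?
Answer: 6561/16 ≈ 410.06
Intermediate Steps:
h = ½ (h = -½*(-1) = ½ ≈ 0.50000)
Z(B) = 2*B*(4 + B) (Z(B) = (4 + B)*(2*B) = 2*B*(4 + B))
Z(x(h))⁴ = (2*(½)*(4 + ½))⁴ = (2*(½)*(9/2))⁴ = (9/2)⁴ = 6561/16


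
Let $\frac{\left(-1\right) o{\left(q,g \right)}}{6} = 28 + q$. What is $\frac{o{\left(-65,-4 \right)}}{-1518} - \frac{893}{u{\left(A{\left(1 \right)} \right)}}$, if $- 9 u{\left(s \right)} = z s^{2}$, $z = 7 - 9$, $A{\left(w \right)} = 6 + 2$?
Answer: $- \frac{2038097}{32384} \approx -62.935$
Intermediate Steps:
$A{\left(w \right)} = 8$
$o{\left(q,g \right)} = -168 - 6 q$ ($o{\left(q,g \right)} = - 6 \left(28 + q\right) = -168 - 6 q$)
$z = -2$ ($z = 7 - 9 = -2$)
$u{\left(s \right)} = \frac{2 s^{2}}{9}$ ($u{\left(s \right)} = - \frac{\left(-2\right) s^{2}}{9} = \frac{2 s^{2}}{9}$)
$\frac{o{\left(-65,-4 \right)}}{-1518} - \frac{893}{u{\left(A{\left(1 \right)} \right)}} = \frac{-168 - -390}{-1518} - \frac{893}{\frac{2}{9} \cdot 8^{2}} = \left(-168 + 390\right) \left(- \frac{1}{1518}\right) - \frac{893}{\frac{2}{9} \cdot 64} = 222 \left(- \frac{1}{1518}\right) - \frac{893}{\frac{128}{9}} = - \frac{37}{253} - \frac{8037}{128} = - \frac{2038097}{32384}$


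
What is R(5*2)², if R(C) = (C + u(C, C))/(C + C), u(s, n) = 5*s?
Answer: 9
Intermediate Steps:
R(C) = 3 (R(C) = (C + 5*C)/(C + C) = (6*C)/((2*C)) = (6*C)*(1/(2*C)) = 3)
R(5*2)² = 3² = 9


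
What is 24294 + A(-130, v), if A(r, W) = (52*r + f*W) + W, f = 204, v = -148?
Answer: -12806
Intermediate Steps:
A(r, W) = 52*r + 205*W (A(r, W) = (52*r + 204*W) + W = 52*r + 205*W)
24294 + A(-130, v) = 24294 + (52*(-130) + 205*(-148)) = 24294 + (-6760 - 30340) = 24294 - 37100 = -12806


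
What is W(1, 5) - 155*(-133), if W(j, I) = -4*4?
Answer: 20599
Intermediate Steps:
W(j, I) = -16
W(1, 5) - 155*(-133) = -16 - 155*(-133) = -16 + 20615 = 20599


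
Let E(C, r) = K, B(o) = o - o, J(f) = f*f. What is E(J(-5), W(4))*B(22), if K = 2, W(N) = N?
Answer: 0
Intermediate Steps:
J(f) = f**2
B(o) = 0
E(C, r) = 2
E(J(-5), W(4))*B(22) = 2*0 = 0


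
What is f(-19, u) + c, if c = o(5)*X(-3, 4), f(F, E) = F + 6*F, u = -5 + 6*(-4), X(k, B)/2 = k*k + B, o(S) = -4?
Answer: -237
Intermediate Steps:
X(k, B) = 2*B + 2*k² (X(k, B) = 2*(k*k + B) = 2*(k² + B) = 2*(B + k²) = 2*B + 2*k²)
u = -29 (u = -5 - 24 = -29)
f(F, E) = 7*F
c = -104 (c = -4*(2*4 + 2*(-3)²) = -4*(8 + 2*9) = -4*(8 + 18) = -4*26 = -104)
f(-19, u) + c = 7*(-19) - 104 = -133 - 104 = -237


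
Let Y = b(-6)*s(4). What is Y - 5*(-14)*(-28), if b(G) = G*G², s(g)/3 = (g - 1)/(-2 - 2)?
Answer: -1474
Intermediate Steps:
s(g) = ¾ - 3*g/4 (s(g) = 3*((g - 1)/(-2 - 2)) = 3*((-1 + g)/(-4)) = 3*((-1 + g)*(-¼)) = 3*(¼ - g/4) = ¾ - 3*g/4)
b(G) = G³
Y = 486 (Y = (-6)³*(¾ - ¾*4) = -216*(¾ - 3) = -216*(-9/4) = 486)
Y - 5*(-14)*(-28) = 486 - 5*(-14)*(-28) = 486 + 70*(-28) = 486 - 1960 = -1474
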